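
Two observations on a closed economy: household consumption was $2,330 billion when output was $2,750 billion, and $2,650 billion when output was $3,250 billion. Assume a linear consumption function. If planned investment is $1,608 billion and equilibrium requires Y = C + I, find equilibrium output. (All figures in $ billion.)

Y = 6050

MPC = (2650 − 2330)/(3250 − 2750) = 320/500 = 0.64
a = 2330 − 0.64(2750) = 570
Equilibrium: Y = 570 + 0.64Y + 1608
0.36Y = 2178, so Y = 2178/0.36 = 6050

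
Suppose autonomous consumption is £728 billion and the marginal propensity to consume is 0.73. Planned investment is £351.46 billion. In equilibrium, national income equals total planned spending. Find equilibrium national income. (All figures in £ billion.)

Y = C + I = 728 + 0.73Y + 351.46
Y − 0.73Y = 1079.46
0.27Y = 1079.46, so Y = 1079.46/0.27 = 3998

Y = 3998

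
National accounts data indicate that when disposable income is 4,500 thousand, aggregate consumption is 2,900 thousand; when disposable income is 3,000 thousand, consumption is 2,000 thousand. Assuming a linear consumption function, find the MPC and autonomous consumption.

MPC = 0.6; a = 200

MPC = ΔC/ΔY = (2900 − 2000)/(4500 − 3000) = 900/1500 = 0.6
a = C − MPC·Y = 2000 − 0.6(3000) = 2000 − 1800 = 200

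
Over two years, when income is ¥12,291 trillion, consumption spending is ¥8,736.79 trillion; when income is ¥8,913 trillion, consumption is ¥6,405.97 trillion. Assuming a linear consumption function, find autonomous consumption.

a = 256

MPC = ΔC/ΔY = (8736.79 − 6405.97)/(12291 − 8913) = 2330.82/3378 = 0.69
a = C − MPC·Y = 6405.97 − 0.69(8913) = 6405.97 − 6149.97 = 256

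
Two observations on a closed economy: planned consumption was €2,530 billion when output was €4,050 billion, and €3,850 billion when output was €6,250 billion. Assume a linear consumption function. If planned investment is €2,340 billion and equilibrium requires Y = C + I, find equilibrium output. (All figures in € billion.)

Y = 6100

MPC = (3850 − 2530)/(6250 − 4050) = 1320/2200 = 0.6
a = 2530 − 0.6(4050) = 100
Equilibrium: Y = 100 + 0.6Y + 2340
0.4Y = 2440, so Y = 2440/0.4 = 6100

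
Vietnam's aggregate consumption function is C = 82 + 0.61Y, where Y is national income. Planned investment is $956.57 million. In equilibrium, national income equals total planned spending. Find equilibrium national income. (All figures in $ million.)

Y = 2663

Y = C + I = 82 + 0.61Y + 956.57
Y − 0.61Y = 1038.57
0.39Y = 1038.57, so Y = 1038.57/0.39 = 2663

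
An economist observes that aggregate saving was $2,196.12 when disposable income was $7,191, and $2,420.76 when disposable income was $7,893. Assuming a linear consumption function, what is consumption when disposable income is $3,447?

C = 2448.96

MPS = ΔS/ΔY = (2420.76 − 2196.12)/(7893 − 7191) = 224.64/702 = 0.32
MPC = 1 − MPS = 0.68
Autonomous saving = 2196.12 − 0.32(7191) = -105, so a = 105
C = 105 + 0.68(3447) = 105 + 2343.96 = 2448.96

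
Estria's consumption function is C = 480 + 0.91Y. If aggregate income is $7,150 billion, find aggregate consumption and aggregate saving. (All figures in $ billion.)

C = 480 + 0.91(7150) = 480 + 6506.5 = 6986.5
S = Y − C = 7150 − 6986.5 = 163.5

C = 6986.5; S = 163.5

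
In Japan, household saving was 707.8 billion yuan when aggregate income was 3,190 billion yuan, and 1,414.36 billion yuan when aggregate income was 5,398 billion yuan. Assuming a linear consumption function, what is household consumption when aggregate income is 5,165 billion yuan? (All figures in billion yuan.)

C = 3825.2

MPS = ΔS/ΔY = (1414.36 − 707.8)/(5398 − 3190) = 706.56/2208 = 0.32
MPC = 1 − MPS = 0.68
Autonomous saving = 707.8 − 0.32(3190) = -313, so a = 313
C = 313 + 0.68(5165) = 313 + 3512.2 = 3825.2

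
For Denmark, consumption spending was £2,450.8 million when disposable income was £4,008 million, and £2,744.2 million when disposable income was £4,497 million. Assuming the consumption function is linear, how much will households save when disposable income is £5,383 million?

S = 2107.2

MPC = (2744.2 − 2450.8)/(4497 − 4008) = 293.4/489 = 0.6
a = 2450.8 − 0.6(4008) = 2450.8 − 2404.8 = 46
C = 46 + 0.6(5383) = 3275.8
S = 5383 − 3275.8 = 2107.2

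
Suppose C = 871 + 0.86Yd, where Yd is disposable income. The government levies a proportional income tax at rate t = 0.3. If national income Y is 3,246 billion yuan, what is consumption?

Yd = (1 − 0.3)(3246) = 0.7(3246) = 2272.2
C = 871 + 0.86(2272.2) = 871 + 1954.092 = 2825.092

C = 2825.092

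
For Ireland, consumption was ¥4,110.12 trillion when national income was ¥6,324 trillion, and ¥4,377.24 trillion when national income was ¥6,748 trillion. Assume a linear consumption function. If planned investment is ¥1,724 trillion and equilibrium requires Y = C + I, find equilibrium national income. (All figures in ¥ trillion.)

Y = 5000

MPC = (4377.24 − 4110.12)/(6748 − 6324) = 267.12/424 = 0.63
a = 4110.12 − 0.63(6324) = 126
Equilibrium: Y = 126 + 0.63Y + 1724
0.37Y = 1850, so Y = 1850/0.37 = 5000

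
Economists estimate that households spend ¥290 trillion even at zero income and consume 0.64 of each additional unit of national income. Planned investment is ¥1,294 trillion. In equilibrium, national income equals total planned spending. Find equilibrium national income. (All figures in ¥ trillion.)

Y = 4400

Y = C + I = 290 + 0.64Y + 1294
Y − 0.64Y = 1584
0.36Y = 1584, so Y = 1584/0.36 = 4400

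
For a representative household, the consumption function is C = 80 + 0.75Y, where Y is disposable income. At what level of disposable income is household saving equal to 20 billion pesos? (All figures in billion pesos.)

Y = 400

S = Y − C = -80 + 0.25Y
-80 + 0.25Y = 20, so 0.25Y = 100 and Y = 400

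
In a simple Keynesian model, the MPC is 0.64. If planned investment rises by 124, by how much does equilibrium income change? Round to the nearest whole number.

ΔY ≈ 344

The multiplier is 1/(1 − MPC) = 1/0.36.
ΔY = 124/0.36 = 344.44 ≈ 344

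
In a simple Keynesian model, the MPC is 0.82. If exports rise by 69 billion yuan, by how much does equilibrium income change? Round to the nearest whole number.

ΔY ≈ 383

The multiplier is 1/(1 − MPC) = 1/0.18.
ΔY = 69/0.18 = 383.33 ≈ 383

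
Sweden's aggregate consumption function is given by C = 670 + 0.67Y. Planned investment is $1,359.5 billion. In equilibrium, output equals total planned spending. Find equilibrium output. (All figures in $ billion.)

Y = 6150

Y = C + I = 670 + 0.67Y + 1359.5
Y − 0.67Y = 2029.5
0.33Y = 2029.5, so Y = 2029.5/0.33 = 6150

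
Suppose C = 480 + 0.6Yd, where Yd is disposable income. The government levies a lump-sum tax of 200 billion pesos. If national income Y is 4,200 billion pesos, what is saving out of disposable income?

S = 1120

Yd = Y − T = 4200 − 200 = 4000
C = 480 + 0.6(4000) = 480 + 2400 = 2880
S = Yd − C = 4000 − 2880 = 1120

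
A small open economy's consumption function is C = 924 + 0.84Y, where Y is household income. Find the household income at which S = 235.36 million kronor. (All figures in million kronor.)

S = Y − C = -924 + 0.16Y
-924 + 0.16Y = 235.36, so 0.16Y = 1159.36 and Y = 7246

Y = 7246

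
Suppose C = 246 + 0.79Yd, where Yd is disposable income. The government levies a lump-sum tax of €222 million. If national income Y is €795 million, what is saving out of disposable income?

S = -125.67

Yd = Y − T = 795 − 222 = 573
C = 246 + 0.79(573) = 246 + 452.67 = 698.67
S = Yd − C = 573 − 698.67 = -125.67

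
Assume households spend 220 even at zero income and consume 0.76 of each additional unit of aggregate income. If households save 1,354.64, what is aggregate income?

S = Y − C = -220 + 0.24Y
-220 + 0.24Y = 1354.64, so 0.24Y = 1574.64 and Y = 6561

Y = 6561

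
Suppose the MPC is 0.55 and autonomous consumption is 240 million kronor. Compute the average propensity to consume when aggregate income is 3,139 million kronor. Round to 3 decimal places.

APC = 0.626

C = 240 + 0.55(3139) = 1966.45
APC = C/Y = 1966.45/3139 = 0.626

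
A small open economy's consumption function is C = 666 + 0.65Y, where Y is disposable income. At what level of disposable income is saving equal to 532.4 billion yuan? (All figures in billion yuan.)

S = Y − C = -666 + 0.35Y
-666 + 0.35Y = 532.4, so 0.35Y = 1198.4 and Y = 3424

Y = 3424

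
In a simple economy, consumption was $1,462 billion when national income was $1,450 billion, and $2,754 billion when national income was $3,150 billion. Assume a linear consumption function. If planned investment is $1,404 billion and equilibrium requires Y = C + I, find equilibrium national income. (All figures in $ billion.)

MPC = (2754 − 1462)/(3150 − 1450) = 1292/1700 = 0.76
a = 1462 − 0.76(1450) = 360
Equilibrium: Y = 360 + 0.76Y + 1404
0.24Y = 1764, so Y = 1764/0.24 = 7350

Y = 7350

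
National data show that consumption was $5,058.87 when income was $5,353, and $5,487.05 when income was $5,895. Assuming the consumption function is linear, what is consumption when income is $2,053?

C = 2451.87

MPC = (5487.05 − 5058.87)/(5895 − 5353) = 428.18/542 = 0.79
a = 5058.87 − 0.79(5353) = 5058.87 − 4228.87 = 830
C = 830 + 0.79(2053) = 830 + 1621.87 = 2451.87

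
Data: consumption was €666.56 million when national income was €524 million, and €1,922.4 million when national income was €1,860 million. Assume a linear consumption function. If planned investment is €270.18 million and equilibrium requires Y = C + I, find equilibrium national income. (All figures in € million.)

Y = 7403

MPC = (1922.4 − 666.56)/(1860 − 524) = 1255.84/1336 = 0.94
a = 666.56 − 0.94(524) = 174
Equilibrium: Y = 174 + 0.94Y + 270.18
0.06Y = 444.18, so Y = 444.18/0.06 = 7403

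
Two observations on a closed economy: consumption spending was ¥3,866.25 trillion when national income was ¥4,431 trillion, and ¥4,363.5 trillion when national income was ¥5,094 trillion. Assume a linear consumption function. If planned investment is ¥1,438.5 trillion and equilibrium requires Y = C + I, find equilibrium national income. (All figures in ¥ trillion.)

Y = 7926

MPC = (4363.5 − 3866.25)/(5094 − 4431) = 497.25/663 = 0.75
a = 3866.25 − 0.75(4431) = 543
Equilibrium: Y = 543 + 0.75Y + 1438.5
0.25Y = 1981.5, so Y = 1981.5/0.25 = 7926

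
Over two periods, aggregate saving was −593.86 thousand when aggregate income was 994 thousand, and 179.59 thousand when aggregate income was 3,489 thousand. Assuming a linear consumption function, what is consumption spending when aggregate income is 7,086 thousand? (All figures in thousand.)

MPS = ΔS/ΔY = (179.59 − (-593.86))/(3489 − 994) = 773.45/2495 = 0.31
MPC = 1 − MPS = 0.69
Autonomous saving = -593.86 − 0.31(994) = -902, so a = 902
C = 902 + 0.69(7086) = 902 + 4889.34 = 5791.34

C = 5791.34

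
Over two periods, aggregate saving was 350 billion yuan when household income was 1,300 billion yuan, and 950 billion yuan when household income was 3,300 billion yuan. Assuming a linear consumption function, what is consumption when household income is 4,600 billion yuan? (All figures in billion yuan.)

C = 3260

MPS = ΔS/ΔY = (950 − 350)/(3300 − 1300) = 600/2000 = 0.3
MPC = 1 − MPS = 0.7
Autonomous saving = 350 − 0.3(1300) = -40, so a = 40
C = 40 + 0.7(4600) = 40 + 3220 = 3260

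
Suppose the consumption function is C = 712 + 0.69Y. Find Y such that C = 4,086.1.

712 + 0.69Y = 4086.1
0.69Y = 3374.1, so Y = 3374.1/0.69 = 4890

Y = 4890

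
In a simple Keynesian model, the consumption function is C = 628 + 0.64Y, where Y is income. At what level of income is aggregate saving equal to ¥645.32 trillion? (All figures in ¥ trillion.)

Y = 3537

S = Y − C = -628 + 0.36Y
-628 + 0.36Y = 645.32, so 0.36Y = 1273.32 and Y = 3537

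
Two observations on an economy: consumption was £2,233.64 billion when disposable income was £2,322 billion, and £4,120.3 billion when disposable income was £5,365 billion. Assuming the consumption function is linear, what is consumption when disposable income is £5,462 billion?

C = 4180.44

MPC = (4120.3 − 2233.64)/(5365 − 2322) = 1886.66/3043 = 0.62
a = 2233.64 − 0.62(2322) = 2233.64 − 1439.64 = 794
C = 794 + 0.62(5462) = 794 + 3386.44 = 4180.44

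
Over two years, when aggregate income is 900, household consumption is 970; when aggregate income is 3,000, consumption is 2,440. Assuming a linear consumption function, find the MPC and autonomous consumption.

MPC = 0.7; a = 340

MPC = ΔC/ΔY = (2440 − 970)/(3000 − 900) = 1470/2100 = 0.7
a = C − MPC·Y = 970 − 0.7(900) = 970 − 630 = 340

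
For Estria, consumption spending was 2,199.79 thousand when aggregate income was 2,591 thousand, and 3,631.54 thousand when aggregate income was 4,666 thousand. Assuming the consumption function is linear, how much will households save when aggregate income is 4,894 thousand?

S = 1105.14

MPC = (3631.54 − 2199.79)/(4666 − 2591) = 1431.75/2075 = 0.69
a = 2199.79 − 0.69(2591) = 2199.79 − 1787.79 = 412
C = 412 + 0.69(4894) = 3788.86
S = 4894 − 3788.86 = 1105.14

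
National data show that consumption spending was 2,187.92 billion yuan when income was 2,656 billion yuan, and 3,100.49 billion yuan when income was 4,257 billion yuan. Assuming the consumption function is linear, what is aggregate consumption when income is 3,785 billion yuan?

C = 2831.45

MPC = (3100.49 − 2187.92)/(4257 − 2656) = 912.57/1601 = 0.57
a = 2187.92 − 0.57(2656) = 2187.92 − 1513.92 = 674
C = 674 + 0.57(3785) = 674 + 2157.45 = 2831.45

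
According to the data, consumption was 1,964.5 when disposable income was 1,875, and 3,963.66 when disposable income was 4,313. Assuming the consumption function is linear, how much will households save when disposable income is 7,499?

S = 922.82

MPC = (3963.66 − 1964.5)/(4313 − 1875) = 1999.16/2438 = 0.82
a = 1964.5 − 0.82(1875) = 1964.5 − 1537.5 = 427
C = 427 + 0.82(7499) = 6576.18
S = 7499 − 6576.18 = 922.82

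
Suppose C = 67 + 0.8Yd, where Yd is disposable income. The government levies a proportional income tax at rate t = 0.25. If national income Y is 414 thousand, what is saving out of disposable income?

S = -4.9

Yd = (1 − 0.25)(414) = 0.75(414) = 310.5
C = 67 + 0.8(310.5) = 67 + 248.4 = 315.4
S = Yd − C = 310.5 − 315.4 = -4.9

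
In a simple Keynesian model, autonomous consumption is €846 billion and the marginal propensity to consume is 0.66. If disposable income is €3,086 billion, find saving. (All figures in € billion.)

S = 203.24

C = 846 + 0.66(3086) = 846 + 2036.76 = 2882.76
S = Y − C = 3086 − 2882.76 = 203.24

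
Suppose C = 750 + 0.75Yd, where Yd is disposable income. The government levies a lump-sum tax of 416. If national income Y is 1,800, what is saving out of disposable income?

S = -404

Yd = Y − T = 1800 − 416 = 1384
C = 750 + 0.75(1384) = 750 + 1038 = 1788
S = Yd − C = 1384 − 1788 = -404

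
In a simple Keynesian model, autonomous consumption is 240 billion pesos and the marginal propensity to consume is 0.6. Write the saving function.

S = -240 + 0.4Y

S = Y − C = Y − (240 + 0.6Y) = -240 + (1 − 0.6)Y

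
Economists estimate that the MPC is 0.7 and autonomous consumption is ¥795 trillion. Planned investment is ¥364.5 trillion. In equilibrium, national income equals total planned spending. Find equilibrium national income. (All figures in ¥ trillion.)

Y = 3865

Y = C + I = 795 + 0.7Y + 364.5
Y − 0.7Y = 1159.5
0.3Y = 1159.5, so Y = 1159.5/0.3 = 3865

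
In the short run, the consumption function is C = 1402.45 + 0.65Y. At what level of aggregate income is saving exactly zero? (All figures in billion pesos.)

Y = 4007

At break-even, C = Y: 1402.45 + 0.65Y = Y
0.35Y = 1402.45, so Y = 1402.45/0.35 = 4007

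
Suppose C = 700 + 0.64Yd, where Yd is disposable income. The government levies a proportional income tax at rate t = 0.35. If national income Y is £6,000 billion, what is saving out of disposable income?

S = 704

Yd = (1 − 0.35)(6000) = 0.65(6000) = 3900
C = 700 + 0.64(3900) = 700 + 2496 = 3196
S = Yd − C = 3900 − 3196 = 704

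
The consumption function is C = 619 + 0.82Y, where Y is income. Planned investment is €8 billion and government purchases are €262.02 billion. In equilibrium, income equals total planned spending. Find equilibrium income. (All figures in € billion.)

Y = 4939

Y = C + I + G = 619 + 0.82Y + 8 + 262.02
Y − 0.82Y = 889.02
0.18Y = 889.02, so Y = 889.02/0.18 = 4939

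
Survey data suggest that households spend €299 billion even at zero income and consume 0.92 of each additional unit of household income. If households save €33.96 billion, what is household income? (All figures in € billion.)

S = Y − C = -299 + 0.08Y
-299 + 0.08Y = 33.96, so 0.08Y = 332.96 and Y = 4162

Y = 4162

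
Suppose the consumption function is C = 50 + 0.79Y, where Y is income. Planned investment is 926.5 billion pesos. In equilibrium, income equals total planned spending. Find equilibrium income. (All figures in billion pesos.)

Y = 4650

Y = C + I = 50 + 0.79Y + 926.5
Y − 0.79Y = 976.5
0.21Y = 976.5, so Y = 976.5/0.21 = 4650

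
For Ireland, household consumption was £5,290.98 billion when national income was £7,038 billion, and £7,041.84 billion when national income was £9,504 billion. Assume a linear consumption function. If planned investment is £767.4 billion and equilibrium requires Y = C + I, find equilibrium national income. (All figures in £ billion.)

Y = 3660

MPC = (7041.84 − 5290.98)/(9504 − 7038) = 1750.86/2466 = 0.71
a = 5290.98 − 0.71(7038) = 294
Equilibrium: Y = 294 + 0.71Y + 767.4
0.29Y = 1061.4, so Y = 1061.4/0.29 = 3660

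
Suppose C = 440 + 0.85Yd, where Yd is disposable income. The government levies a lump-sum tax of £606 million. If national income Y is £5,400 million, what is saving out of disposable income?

S = 279.1

Yd = Y − T = 5400 − 606 = 4794
C = 440 + 0.85(4794) = 440 + 4074.9 = 4514.9
S = Yd − C = 4794 − 4514.9 = 279.1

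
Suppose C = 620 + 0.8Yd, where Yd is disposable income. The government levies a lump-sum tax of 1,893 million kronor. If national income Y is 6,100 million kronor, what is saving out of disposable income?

Yd = Y − T = 6100 − 1893 = 4207
C = 620 + 0.8(4207) = 620 + 3365.6 = 3985.6
S = Yd − C = 4207 − 3985.6 = 221.4

S = 221.4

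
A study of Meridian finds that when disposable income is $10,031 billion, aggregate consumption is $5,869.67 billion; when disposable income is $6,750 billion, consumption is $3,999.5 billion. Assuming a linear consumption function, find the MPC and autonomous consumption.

MPC = 0.57; a = 152

MPC = ΔC/ΔY = (5869.67 − 3999.5)/(10031 − 6750) = 1870.17/3281 = 0.57
a = C − MPC·Y = 3999.5 − 0.57(6750) = 3999.5 − 3847.5 = 152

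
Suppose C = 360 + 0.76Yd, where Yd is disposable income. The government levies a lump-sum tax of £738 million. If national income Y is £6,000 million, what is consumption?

C = 4359.12

Yd = Y − T = 6000 − 738 = 5262
C = 360 + 0.76(5262) = 360 + 3999.12 = 4359.12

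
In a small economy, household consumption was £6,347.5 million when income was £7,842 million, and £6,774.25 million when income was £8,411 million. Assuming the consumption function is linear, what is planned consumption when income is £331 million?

C = 714.25

MPC = (6774.25 − 6347.5)/(8411 − 7842) = 426.75/569 = 0.75
a = 6347.5 − 0.75(7842) = 6347.5 − 5881.5 = 466
C = 466 + 0.75(331) = 466 + 248.25 = 714.25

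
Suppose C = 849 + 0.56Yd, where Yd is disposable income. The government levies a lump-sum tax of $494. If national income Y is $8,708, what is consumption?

C = 5448.84

Yd = Y − T = 8708 − 494 = 8214
C = 849 + 0.56(8214) = 849 + 4599.84 = 5448.84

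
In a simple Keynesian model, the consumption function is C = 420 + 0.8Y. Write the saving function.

S = -420 + 0.2Y

S = Y − C = Y − (420 + 0.8Y) = -420 + (1 − 0.8)Y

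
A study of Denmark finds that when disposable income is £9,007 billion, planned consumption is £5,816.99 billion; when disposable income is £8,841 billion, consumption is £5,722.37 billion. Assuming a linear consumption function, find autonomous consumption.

a = 683

MPC = ΔC/ΔY = (5816.99 − 5722.37)/(9007 − 8841) = 94.62/166 = 0.57
a = C − MPC·Y = 5722.37 − 0.57(8841) = 5722.37 − 5039.37 = 683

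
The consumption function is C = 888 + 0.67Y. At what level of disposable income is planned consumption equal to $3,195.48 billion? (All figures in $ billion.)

888 + 0.67Y = 3195.48
0.67Y = 2307.48, so Y = 2307.48/0.67 = 3444

Y = 3444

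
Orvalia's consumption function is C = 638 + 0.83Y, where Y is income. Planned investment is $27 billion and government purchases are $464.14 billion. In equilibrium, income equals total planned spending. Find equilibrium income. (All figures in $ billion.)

Y = C + I + G = 638 + 0.83Y + 27 + 464.14
Y − 0.83Y = 1129.14
0.17Y = 1129.14, so Y = 1129.14/0.17 = 6642

Y = 6642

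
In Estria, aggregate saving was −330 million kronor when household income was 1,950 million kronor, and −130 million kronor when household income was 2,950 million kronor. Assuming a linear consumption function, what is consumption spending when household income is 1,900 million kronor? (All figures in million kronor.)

MPS = ΔS/ΔY = (-130 − (-330))/(2950 − 1950) = 200/1000 = 0.2
MPC = 1 − MPS = 0.8
Autonomous saving = -330 − 0.2(1950) = -720, so a = 720
C = 720 + 0.8(1900) = 720 + 1520 = 2240

C = 2240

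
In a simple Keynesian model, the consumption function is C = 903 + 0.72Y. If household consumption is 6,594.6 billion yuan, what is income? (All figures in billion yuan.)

903 + 0.72Y = 6594.6
0.72Y = 5691.6, so Y = 5691.6/0.72 = 7905

Y = 7905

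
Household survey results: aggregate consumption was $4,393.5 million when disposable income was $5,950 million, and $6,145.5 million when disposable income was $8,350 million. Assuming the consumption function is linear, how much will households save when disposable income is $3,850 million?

MPC = (6145.5 − 4393.5)/(8350 − 5950) = 1752/2400 = 0.73
a = 4393.5 − 0.73(5950) = 4393.5 − 4343.5 = 50
C = 50 + 0.73(3850) = 2860.5
S = 3850 − 2860.5 = 989.5

S = 989.5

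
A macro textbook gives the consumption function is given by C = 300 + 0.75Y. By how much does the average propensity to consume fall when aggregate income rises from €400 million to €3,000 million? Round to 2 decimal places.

ΔAPC = 0.65

At Y = 400: C = 300 + 0.75(400) = 600, APC = 600/400 = 1.500
At Y = 3000: C = 2550, APC = 2550/3000 = 0.850
Fall in APC = 1.500 − 0.850 = 0.65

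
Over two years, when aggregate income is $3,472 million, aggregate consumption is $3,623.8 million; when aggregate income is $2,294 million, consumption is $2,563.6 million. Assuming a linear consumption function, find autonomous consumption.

a = 499

MPC = ΔC/ΔY = (3623.8 − 2563.6)/(3472 − 2294) = 1060.2/1178 = 0.9
a = C − MPC·Y = 2563.6 − 0.9(2294) = 2563.6 − 2064.6 = 499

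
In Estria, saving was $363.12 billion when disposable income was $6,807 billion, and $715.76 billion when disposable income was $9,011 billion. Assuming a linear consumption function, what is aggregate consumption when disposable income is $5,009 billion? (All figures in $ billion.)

MPS = ΔS/ΔY = (715.76 − 363.12)/(9011 − 6807) = 352.64/2204 = 0.16
MPC = 1 − MPS = 0.84
Autonomous saving = 363.12 − 0.16(6807) = -726, so a = 726
C = 726 + 0.84(5009) = 726 + 4207.56 = 4933.56

C = 4933.56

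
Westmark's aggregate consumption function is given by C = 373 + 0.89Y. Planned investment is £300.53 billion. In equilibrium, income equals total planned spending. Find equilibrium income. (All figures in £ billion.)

Y = C + I = 373 + 0.89Y + 300.53
Y − 0.89Y = 673.53
0.11Y = 673.53, so Y = 673.53/0.11 = 6123

Y = 6123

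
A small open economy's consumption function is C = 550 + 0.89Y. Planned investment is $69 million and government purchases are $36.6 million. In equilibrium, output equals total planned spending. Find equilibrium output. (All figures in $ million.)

Y = 5960

Y = C + I + G = 550 + 0.89Y + 69 + 36.6
Y − 0.89Y = 655.6
0.11Y = 655.6, so Y = 655.6/0.11 = 5960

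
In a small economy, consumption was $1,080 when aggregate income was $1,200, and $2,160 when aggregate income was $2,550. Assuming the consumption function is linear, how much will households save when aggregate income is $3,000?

S = 480

MPC = (2160 − 1080)/(2550 − 1200) = 1080/1350 = 0.8
a = 1080 − 0.8(1200) = 1080 − 960 = 120
C = 120 + 0.8(3000) = 2520
S = 3000 − 2520 = 480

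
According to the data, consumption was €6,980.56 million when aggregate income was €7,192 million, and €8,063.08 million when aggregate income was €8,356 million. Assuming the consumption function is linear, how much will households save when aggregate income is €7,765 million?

S = 251.55

MPC = (8063.08 − 6980.56)/(8356 − 7192) = 1082.52/1164 = 0.93
a = 6980.56 − 0.93(7192) = 6980.56 − 6688.56 = 292
C = 292 + 0.93(7765) = 7513.45
S = 7765 − 7513.45 = 251.55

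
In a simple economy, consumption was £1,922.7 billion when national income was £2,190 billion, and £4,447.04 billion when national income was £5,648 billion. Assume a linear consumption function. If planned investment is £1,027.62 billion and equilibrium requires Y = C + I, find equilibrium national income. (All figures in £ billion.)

MPC = (4447.04 − 1922.7)/(5648 − 2190) = 2524.34/3458 = 0.73
a = 1922.7 − 0.73(2190) = 324
Equilibrium: Y = 324 + 0.73Y + 1027.62
0.27Y = 1351.62, so Y = 1351.62/0.27 = 5006

Y = 5006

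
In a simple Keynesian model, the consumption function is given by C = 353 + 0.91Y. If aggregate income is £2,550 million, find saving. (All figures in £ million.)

C = 353 + 0.91(2550) = 353 + 2320.5 = 2673.5
S = Y − C = 2550 − 2673.5 = -123.5

S = -123.5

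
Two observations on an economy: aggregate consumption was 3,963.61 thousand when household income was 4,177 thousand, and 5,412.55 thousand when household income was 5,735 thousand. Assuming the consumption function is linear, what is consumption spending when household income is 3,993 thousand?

MPC = (5412.55 − 3963.61)/(5735 − 4177) = 1448.94/1558 = 0.93
a = 3963.61 − 0.93(4177) = 3963.61 − 3884.61 = 79
C = 79 + 0.93(3993) = 79 + 3713.49 = 3792.49

C = 3792.49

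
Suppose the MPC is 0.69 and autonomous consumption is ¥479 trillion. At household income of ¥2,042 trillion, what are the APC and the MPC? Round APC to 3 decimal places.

APC = 0.925; MPC = 0.69

MPC = 0.69 (the slope of the consumption function)
C = 479 + 0.69(2042) = 1887.98, so APC = 1887.98/2042 = 0.925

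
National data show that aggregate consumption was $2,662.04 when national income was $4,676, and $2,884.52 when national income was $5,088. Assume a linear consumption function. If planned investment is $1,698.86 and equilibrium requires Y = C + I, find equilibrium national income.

Y = 3991

MPC = (2884.52 − 2662.04)/(5088 − 4676) = 222.48/412 = 0.54
a = 2662.04 − 0.54(4676) = 137
Equilibrium: Y = 137 + 0.54Y + 1698.86
0.46Y = 1835.86, so Y = 1835.86/0.46 = 3991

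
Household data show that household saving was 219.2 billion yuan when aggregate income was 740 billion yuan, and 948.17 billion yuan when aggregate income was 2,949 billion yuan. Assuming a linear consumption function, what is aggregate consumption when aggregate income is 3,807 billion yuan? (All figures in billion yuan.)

MPS = ΔS/ΔY = (948.17 − 219.2)/(2949 − 740) = 728.97/2209 = 0.33
MPC = 1 − MPS = 0.67
Autonomous saving = 219.2 − 0.33(740) = -25, so a = 25
C = 25 + 0.67(3807) = 25 + 2550.69 = 2575.69

C = 2575.69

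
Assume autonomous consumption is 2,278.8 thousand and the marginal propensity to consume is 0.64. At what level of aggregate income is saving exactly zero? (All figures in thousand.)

At break-even, C = Y: 2278.8 + 0.64Y = Y
0.36Y = 2278.8, so Y = 2278.8/0.36 = 6330

Y = 6330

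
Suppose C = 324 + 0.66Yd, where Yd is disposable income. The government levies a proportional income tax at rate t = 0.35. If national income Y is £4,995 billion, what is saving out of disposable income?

S = 779.895

Yd = (1 − 0.35)(4995) = 0.65(4995) = 3246.75
C = 324 + 0.66(3246.75) = 324 + 2142.855 = 2466.855
S = Yd − C = 3246.75 − 2466.855 = 779.895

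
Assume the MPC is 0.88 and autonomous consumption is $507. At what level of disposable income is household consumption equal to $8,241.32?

Y = 8789

507 + 0.88Y = 8241.32
0.88Y = 7734.32, so Y = 7734.32/0.88 = 8789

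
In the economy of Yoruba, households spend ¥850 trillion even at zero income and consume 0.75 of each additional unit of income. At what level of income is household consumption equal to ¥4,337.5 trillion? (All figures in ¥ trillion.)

850 + 0.75Y = 4337.5
0.75Y = 3487.5, so Y = 3487.5/0.75 = 4650

Y = 4650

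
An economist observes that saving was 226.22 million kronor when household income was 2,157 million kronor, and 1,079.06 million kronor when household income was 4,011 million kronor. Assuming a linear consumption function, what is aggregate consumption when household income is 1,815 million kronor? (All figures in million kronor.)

C = 1746.1

MPS = ΔS/ΔY = (1079.06 − 226.22)/(4011 − 2157) = 852.84/1854 = 0.46
MPC = 1 − MPS = 0.54
Autonomous saving = 226.22 − 0.46(2157) = -766, so a = 766
C = 766 + 0.54(1815) = 766 + 980.1 = 1746.1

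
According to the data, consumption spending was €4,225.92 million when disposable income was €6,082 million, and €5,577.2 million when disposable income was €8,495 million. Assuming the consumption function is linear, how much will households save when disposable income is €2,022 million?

MPC = (5577.2 − 4225.92)/(8495 − 6082) = 1351.28/2413 = 0.56
a = 4225.92 − 0.56(6082) = 4225.92 − 3405.92 = 820
C = 820 + 0.56(2022) = 1952.32
S = 2022 − 1952.32 = 69.68

S = 69.68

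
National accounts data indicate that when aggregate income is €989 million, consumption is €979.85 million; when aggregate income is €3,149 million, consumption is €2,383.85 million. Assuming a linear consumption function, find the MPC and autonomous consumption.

MPC = ΔC/ΔY = (2383.85 − 979.85)/(3149 − 989) = 1404/2160 = 0.65
a = C − MPC·Y = 979.85 − 0.65(989) = 979.85 − 642.85 = 337

MPC = 0.65; a = 337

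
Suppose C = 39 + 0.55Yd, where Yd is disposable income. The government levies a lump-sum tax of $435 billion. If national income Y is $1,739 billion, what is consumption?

C = 756.2

Yd = Y − T = 1739 − 435 = 1304
C = 39 + 0.55(1304) = 39 + 717.2 = 756.2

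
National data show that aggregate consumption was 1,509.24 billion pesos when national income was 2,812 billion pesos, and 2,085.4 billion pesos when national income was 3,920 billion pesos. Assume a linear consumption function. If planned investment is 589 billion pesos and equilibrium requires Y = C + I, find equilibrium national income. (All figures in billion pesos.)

MPC = (2085.4 − 1509.24)/(3920 − 2812) = 576.16/1108 = 0.52
a = 1509.24 − 0.52(2812) = 47
Equilibrium: Y = 47 + 0.52Y + 589
0.48Y = 636, so Y = 636/0.48 = 1325

Y = 1325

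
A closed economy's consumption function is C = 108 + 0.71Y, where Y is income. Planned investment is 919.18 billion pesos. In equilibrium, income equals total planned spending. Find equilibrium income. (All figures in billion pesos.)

Y = C + I = 108 + 0.71Y + 919.18
Y − 0.71Y = 1027.18
0.29Y = 1027.18, so Y = 1027.18/0.29 = 3542

Y = 3542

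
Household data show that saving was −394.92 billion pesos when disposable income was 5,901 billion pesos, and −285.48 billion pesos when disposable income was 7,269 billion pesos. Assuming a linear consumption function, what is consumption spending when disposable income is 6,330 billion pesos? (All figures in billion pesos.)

C = 6690.6

MPS = ΔS/ΔY = (-285.48 − (-394.92))/(7269 − 5901) = 109.44/1368 = 0.08
MPC = 1 − MPS = 0.92
Autonomous saving = -394.92 − 0.08(5901) = -867, so a = 867
C = 867 + 0.92(6330) = 867 + 5823.6 = 6690.6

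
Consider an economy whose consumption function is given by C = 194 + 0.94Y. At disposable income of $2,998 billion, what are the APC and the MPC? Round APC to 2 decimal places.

MPC = 0.94 (the slope of the consumption function)
C = 194 + 0.94(2998) = 3012.12, so APC = 3012.12/2998 = 1.00

APC = 1.00; MPC = 0.94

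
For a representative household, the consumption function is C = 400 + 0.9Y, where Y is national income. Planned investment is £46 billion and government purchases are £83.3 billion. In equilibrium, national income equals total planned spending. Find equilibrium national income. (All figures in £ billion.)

Y = C + I + G = 400 + 0.9Y + 46 + 83.3
Y − 0.9Y = 529.3
0.1Y = 529.3, so Y = 529.3/0.1 = 5293

Y = 5293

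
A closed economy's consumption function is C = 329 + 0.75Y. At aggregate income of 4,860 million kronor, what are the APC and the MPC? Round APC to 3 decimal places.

APC = 0.818; MPC = 0.75

MPC = 0.75 (the slope of the consumption function)
C = 329 + 0.75(4860) = 3974, so APC = 3974/4860 = 0.818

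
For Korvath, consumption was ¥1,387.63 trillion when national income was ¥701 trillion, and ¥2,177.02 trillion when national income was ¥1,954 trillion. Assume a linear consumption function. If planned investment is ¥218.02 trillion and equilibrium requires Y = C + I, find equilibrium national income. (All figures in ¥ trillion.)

MPC = (2177.02 − 1387.63)/(1954 − 701) = 789.39/1253 = 0.63
a = 1387.63 − 0.63(701) = 946
Equilibrium: Y = 946 + 0.63Y + 218.02
0.37Y = 1164.02, so Y = 1164.02/0.37 = 3146

Y = 3146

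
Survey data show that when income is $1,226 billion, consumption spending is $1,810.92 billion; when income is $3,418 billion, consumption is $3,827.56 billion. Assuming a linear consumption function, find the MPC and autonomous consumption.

MPC = ΔC/ΔY = (3827.56 − 1810.92)/(3418 − 1226) = 2016.64/2192 = 0.92
a = C − MPC·Y = 1810.92 − 0.92(1226) = 1810.92 − 1127.92 = 683

MPC = 0.92; a = 683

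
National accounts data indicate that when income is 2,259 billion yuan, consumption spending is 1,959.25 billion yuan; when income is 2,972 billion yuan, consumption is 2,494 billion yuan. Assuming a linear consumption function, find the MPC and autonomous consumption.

MPC = ΔC/ΔY = (2494 − 1959.25)/(2972 − 2259) = 534.75/713 = 0.75
a = C − MPC·Y = 1959.25 − 0.75(2259) = 1959.25 − 1694.25 = 265

MPC = 0.75; a = 265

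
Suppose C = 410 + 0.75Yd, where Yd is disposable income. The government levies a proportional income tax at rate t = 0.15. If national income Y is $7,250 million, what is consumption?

Yd = (1 − 0.15)(7250) = 0.85(7250) = 6162.5
C = 410 + 0.75(6162.5) = 410 + 4621.875 = 5031.875

C = 5031.875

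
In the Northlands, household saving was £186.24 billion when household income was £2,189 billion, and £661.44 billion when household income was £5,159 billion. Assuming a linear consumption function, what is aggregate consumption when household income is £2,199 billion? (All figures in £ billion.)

MPS = ΔS/ΔY = (661.44 − 186.24)/(5159 − 2189) = 475.2/2970 = 0.16
MPC = 1 − MPS = 0.84
Autonomous saving = 186.24 − 0.16(2189) = -164, so a = 164
C = 164 + 0.84(2199) = 164 + 1847.16 = 2011.16

C = 2011.16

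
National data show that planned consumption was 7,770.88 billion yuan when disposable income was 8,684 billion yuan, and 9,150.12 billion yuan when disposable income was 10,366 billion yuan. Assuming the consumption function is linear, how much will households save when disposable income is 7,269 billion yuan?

S = 658.42

MPC = (9150.12 − 7770.88)/(10366 − 8684) = 1379.24/1682 = 0.82
a = 7770.88 − 0.82(8684) = 7770.88 − 7120.88 = 650
C = 650 + 0.82(7269) = 6610.58
S = 7269 − 6610.58 = 658.42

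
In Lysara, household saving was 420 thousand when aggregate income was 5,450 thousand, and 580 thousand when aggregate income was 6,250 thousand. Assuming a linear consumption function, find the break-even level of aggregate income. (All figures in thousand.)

MPS = ΔS/ΔY = (580 − 420)/(6250 − 5450) = 160/800 = 0.2
MPC = 1 − MPS = 0.8
From S(5450) = 420: −a + 0.2(5450) = 420, so a = 1090 − 420 = 670
Break-even (S = 0): Y = a/MPS = 670/0.2 = 3350

Y = 3350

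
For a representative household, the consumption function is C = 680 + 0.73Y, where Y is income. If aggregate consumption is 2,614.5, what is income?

680 + 0.73Y = 2614.5
0.73Y = 1934.5, so Y = 1934.5/0.73 = 2650

Y = 2650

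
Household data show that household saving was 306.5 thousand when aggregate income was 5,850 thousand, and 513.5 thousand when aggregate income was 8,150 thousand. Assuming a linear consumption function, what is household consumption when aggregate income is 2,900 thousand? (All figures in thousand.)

MPS = ΔS/ΔY = (513.5 − 306.5)/(8150 − 5850) = 207/2300 = 0.09
MPC = 1 − MPS = 0.91
Autonomous saving = 306.5 − 0.09(5850) = -220, so a = 220
C = 220 + 0.91(2900) = 220 + 2639 = 2859

C = 2859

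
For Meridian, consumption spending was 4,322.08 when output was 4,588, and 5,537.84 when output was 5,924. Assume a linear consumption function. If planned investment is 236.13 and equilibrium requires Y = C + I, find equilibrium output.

MPC = (5537.84 − 4322.08)/(5924 − 4588) = 1215.76/1336 = 0.91
a = 4322.08 − 0.91(4588) = 147
Equilibrium: Y = 147 + 0.91Y + 236.13
0.09Y = 383.13, so Y = 383.13/0.09 = 4257

Y = 4257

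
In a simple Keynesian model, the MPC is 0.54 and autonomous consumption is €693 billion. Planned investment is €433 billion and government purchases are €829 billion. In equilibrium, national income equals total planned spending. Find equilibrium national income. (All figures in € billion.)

Y = C + I + G = 693 + 0.54Y + 433 + 829
Y − 0.54Y = 1955
0.46Y = 1955, so Y = 1955/0.46 = 4250

Y = 4250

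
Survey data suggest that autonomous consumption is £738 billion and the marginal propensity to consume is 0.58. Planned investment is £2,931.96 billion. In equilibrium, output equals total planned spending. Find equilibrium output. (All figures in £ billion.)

Y = 8738

Y = C + I = 738 + 0.58Y + 2931.96
Y − 0.58Y = 3669.96
0.42Y = 3669.96, so Y = 3669.96/0.42 = 8738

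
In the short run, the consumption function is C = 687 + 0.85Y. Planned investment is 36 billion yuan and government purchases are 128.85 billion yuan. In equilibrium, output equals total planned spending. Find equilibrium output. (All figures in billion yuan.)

Y = 5679

Y = C + I + G = 687 + 0.85Y + 36 + 128.85
Y − 0.85Y = 851.85
0.15Y = 851.85, so Y = 851.85/0.15 = 5679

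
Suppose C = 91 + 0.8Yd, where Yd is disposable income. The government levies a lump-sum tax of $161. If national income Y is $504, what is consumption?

C = 365.4

Yd = Y − T = 504 − 161 = 343
C = 91 + 0.8(343) = 91 + 274.4 = 365.4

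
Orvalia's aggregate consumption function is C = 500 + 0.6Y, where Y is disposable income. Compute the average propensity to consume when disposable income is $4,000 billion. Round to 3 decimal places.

APC = 0.725

C = 500 + 0.6(4000) = 2900
APC = C/Y = 2900/4000 = 0.725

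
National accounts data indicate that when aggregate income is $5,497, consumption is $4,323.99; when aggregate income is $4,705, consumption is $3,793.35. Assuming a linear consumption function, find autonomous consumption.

MPC = ΔC/ΔY = (4323.99 − 3793.35)/(5497 − 4705) = 530.64/792 = 0.67
a = C − MPC·Y = 3793.35 − 0.67(4705) = 3793.35 − 3152.35 = 641

a = 641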